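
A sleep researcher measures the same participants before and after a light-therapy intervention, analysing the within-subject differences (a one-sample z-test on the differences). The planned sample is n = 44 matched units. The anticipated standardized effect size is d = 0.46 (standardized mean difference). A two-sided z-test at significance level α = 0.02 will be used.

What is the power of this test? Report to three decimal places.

Noncentrality parameter: δ = d·√n = 0.46 × √44 = 3.0513
Critical value for a two-sided test at α = 0.02: z_{α/2} = 2.326.
Power = Φ(δ − 2.326) + Φ(−δ − 2.326) = Φ(0.725) + Φ(-5.378) = 0.7658 + 0.0000 = 0.7658.

Power ≈ 0.766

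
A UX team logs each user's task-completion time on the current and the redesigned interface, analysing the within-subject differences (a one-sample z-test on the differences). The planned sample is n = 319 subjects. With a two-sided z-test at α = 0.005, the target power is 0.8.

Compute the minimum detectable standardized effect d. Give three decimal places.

Required noncentrality: δ = z_{0.0025} + z_{0.20} = 2.807 + 0.842 = 3.649.
(The second rejection-region term Φ(−δ − z_{α/2}) is negligible and dropped.)
δ = d·√n ⇒ d = δ/√n = 3.649/√319 = 0.2043.

d ≈ 0.204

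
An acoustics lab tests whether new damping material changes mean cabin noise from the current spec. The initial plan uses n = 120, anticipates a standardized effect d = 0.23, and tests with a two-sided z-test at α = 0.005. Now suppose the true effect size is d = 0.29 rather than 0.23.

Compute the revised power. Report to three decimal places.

With d = 0.29: δ = d·√n = 0.29 × √120 = 3.1768. Critical value z_{0.0025} = 2.807.
Revised power = Φ(δ − 2.807) + Φ(−δ − 2.807) = Φ(0.370) + Φ(-5.984) = 0.6442 + 0.0000 = 0.6442.

Power ≈ 0.644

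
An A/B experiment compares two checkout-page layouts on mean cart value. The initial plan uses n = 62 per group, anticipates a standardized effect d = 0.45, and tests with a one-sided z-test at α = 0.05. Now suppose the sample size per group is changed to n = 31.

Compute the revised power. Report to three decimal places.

With n = 31 per group: δ = d·√(n/2) = 0.45 × √(31/2) = 1.7717. Critical value z_{0.05} = 1.645.
Revised power = Φ(δ − 1.645) = Φ(0.127) = 0.5504.

Power ≈ 0.550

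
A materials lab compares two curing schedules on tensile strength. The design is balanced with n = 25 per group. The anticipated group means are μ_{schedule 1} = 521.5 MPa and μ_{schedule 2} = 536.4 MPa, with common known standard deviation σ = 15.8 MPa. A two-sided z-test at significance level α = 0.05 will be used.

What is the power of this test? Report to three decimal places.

Power ≈ 0.915

Standardized effect: d = |μ_{schedule 1} − μ_{schedule 2}| / σ = |521.5 − 536.4| / 15.8 = 0.9430
Noncentrality parameter: δ = d·√(n/2) = 0.9430 × √(25/2) = 3.3341
Two-sided α = 0.05 → critical value z_{0.025} = 1.960.
Power = Φ(δ − 1.960) + Φ(−δ − 1.960) = Φ(1.374) + Φ(-5.294) = 0.9153 + 0.0000 = 0.9153.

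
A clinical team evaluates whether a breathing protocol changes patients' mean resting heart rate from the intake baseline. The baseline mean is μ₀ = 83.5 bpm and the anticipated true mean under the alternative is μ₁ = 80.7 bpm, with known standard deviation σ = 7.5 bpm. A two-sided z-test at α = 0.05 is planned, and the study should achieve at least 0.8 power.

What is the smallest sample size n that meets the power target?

n = 57

Standardized effect: d = |μ₁ − μ₀| / σ = |80.7 − 83.5| / 7.5 = 0.3733
Set Φ(δ − 1.960) = 0.8; then δ − 1.960 = Φ⁻¹(0.8) = 0.842, giving δ = 2.802.
(Ignoring the negligible lower-tail rejection probability gives the usual closed-form inversion.)
δ = d·√n ⇒ n = (δ/d)² = (2.802 / 0.3733)² = 56.31.
Round up to the next whole unit.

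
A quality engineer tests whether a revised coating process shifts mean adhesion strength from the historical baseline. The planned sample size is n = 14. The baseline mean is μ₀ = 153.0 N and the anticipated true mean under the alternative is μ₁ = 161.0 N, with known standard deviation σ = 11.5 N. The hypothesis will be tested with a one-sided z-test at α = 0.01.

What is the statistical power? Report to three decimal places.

Standardized effect: d = |μ₁ − μ₀| / σ = |161.0 − 153.0| / 11.5 = 0.6957
Noncentrality parameter: δ = d·√n = 0.6957 × √14 = 2.6029
Critical value for a one-sided test at α = 0.01: z_α = 2.326.
Power = P(Z > 2.326 − δ) = Φ(0.277) = 0.6089.

Power ≈ 0.609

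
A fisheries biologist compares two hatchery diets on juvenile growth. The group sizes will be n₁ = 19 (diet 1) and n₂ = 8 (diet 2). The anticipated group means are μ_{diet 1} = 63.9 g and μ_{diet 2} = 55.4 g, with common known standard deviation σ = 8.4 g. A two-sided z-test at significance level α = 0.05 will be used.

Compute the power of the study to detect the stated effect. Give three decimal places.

Power ≈ 0.670

Standardized effect: d = |μ_{diet 1} − μ_{diet 2}| / σ = |63.9 − 55.4| / 8.4 = 1.0119
Noncentrality parameter: δ = d / √(1/n₁ + 1/n₂) = 1.0119 / √(1/19 + 1/8) = 2.4009
Critical value for a two-sided test at α = 0.05: z_{α/2} = 1.960.
Power = Φ(δ − 1.960) + Φ(−δ − 1.960) = Φ(0.441) + Φ(-4.361) = 0.6704 + 0.0000 = 0.6704.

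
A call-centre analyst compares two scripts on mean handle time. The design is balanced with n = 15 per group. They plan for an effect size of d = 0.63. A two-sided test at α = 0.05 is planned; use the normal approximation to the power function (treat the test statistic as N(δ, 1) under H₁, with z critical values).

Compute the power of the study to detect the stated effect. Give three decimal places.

Power ≈ 0.407

Noncentrality parameter: δ = d·√(n/2) = 0.63 × √(15/2) = 1.7253
Critical value for a two-sided test at α = 0.05: z_{α/2} = 1.960.
Power = Φ(δ − 1.960) + Φ(−δ − 1.960) = Φ(-0.235) + Φ(-3.685) = 0.4072 + 0.0001 = 0.4074.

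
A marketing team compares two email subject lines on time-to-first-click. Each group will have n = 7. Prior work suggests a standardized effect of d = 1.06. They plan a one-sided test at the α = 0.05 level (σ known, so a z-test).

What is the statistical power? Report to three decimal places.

Noncentrality parameter: λ = d·√(n/2) = 1.06 × √(7/2) = 1.9831
One-sided α = 0.05 → critical value z_{0.05} = 1.645.
Power = Φ(λ − 1.645) = Φ(0.338) = 0.6324.

Power ≈ 0.632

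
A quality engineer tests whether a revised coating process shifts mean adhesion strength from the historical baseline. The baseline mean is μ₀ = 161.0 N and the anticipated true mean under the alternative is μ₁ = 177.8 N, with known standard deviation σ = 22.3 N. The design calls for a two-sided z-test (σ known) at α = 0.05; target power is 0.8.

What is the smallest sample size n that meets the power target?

Standardized effect: d = |μ₁ − μ₀| / σ = |177.8 − 161.0| / 22.3 = 0.7534
Set Φ(δ − 1.960) = 0.8; then δ − 1.960 = Φ⁻¹(0.8) = 0.842, giving δ = 2.802.
(Ignoring the negligible lower-tail rejection probability gives the usual closed-form inversion.)
δ = d·√n ⇒ n = (δ/d)² = (2.802 / 0.7534)² = 13.83.
Round up to the next whole unit.

n = 14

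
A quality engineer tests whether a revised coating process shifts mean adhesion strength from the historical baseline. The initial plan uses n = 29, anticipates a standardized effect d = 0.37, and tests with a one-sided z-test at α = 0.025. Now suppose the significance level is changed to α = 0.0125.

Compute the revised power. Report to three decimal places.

δ = d·√n = 0.37 × √29 = 1.9925 (unchanged). New critical value: z_{0.0125} = 2.241.
Revised power = Φ(δ − 2.241) = Φ(-0.249) = 0.4017.

Power ≈ 0.402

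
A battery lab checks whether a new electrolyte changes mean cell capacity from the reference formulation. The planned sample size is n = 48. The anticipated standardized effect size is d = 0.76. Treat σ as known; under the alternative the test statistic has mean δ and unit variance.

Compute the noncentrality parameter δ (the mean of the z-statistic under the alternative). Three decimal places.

The noncentrality parameter scales effect size by the design's sample-size factor: δ = d·√n = 0.76 × √48 = 5.2654

δ ≈ 5.265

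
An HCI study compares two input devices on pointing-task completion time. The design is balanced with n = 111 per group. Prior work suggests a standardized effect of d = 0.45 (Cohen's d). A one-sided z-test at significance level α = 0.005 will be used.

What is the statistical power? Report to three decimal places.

Power ≈ 0.781

Noncentrality parameter: δ = d·√(n/2) = 0.45 × √(111/2) = 3.3524
Critical value for a one-sided test at α = 0.005: z_α = 2.576.
Power = Φ(δ − 2.576) = Φ(0.777) = 0.7813.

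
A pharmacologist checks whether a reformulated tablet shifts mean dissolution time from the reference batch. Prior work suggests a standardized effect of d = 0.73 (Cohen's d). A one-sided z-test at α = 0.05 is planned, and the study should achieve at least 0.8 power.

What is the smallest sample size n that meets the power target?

For power 0.8 need Φ(δ − z_{0.05}) = 0.8, so δ = z_{0.05} + z_{0.20} = 1.645 + 0.842 = 2.486.
δ = d·√n ⇒ n = (δ/d)² = (2.486 / 0.73)² = 11.60.
Round up to the next whole unit.

n = 12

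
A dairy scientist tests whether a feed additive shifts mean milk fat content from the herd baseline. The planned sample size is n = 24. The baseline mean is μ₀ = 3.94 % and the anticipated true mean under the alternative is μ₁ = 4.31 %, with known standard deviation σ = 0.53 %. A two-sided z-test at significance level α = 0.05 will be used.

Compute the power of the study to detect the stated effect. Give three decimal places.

Standardized effect: d = |μ₁ − μ₀| / σ = |4.31 − 3.94| / 0.53 = 0.6981
Noncentrality parameter: δ = d·√n = 0.6981 × √24 = 3.4200
Critical value for a two-sided test at α = 0.05: z_{α/2} = 1.960.
Power = Φ(δ − 1.960) + Φ(−δ − 1.960) = Φ(1.460) + Φ(-5.380) = 0.9279 + 0.0000 = 0.9279.

Power ≈ 0.928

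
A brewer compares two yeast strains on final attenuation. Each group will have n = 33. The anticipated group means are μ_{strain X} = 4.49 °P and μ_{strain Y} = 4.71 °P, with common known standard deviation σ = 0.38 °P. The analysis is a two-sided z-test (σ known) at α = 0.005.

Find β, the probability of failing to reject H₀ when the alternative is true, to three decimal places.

β ≈ 0.676

Standardized effect: d = |μ_{strain X} − μ_{strain Y}| / σ = |4.49 − 4.71| / 0.38 = 0.5789
Noncentrality parameter: δ = d·√(n/2) = 0.5789 × √(33/2) = 2.3517
Critical value for a two-sided test at α = 0.005: z_{α/2} = 2.807.
Power = Φ(δ − 2.807) + Φ(−δ − 2.807) = Φ(-0.455) + Φ(-5.159) = 0.3244 + 0.0000 = 0.3244.
Type II error: β = 1 − power = 1 − 0.3244 = 0.6756.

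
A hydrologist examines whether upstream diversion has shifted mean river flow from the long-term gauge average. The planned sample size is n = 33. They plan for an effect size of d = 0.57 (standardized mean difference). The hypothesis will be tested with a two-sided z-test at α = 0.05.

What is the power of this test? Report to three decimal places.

Noncentrality parameter: δ = d·√n = 0.57 × √33 = 3.2744
Two-sided α = 0.05 → critical value z_{0.025} = 1.960.
Power = Φ(δ − 1.960) + Φ(−δ − 1.960) = Φ(1.314) + Φ(-5.234) = 0.9057 + 0.0000 = 0.9057.

Power ≈ 0.906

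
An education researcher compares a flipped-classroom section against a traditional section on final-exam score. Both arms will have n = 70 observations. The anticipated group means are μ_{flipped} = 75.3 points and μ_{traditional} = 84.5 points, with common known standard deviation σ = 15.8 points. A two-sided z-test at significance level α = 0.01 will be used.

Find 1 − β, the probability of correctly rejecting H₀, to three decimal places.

Power ≈ 0.808

Standardized effect: d = |μ_{flipped} − μ_{traditional}| / σ = |75.3 − 84.5| / 15.8 = 0.5823
Noncentrality parameter: δ = d·√(n/2) = 0.5823 × √(70/2) = 3.4448
Two-sided α = 0.01 → critical value z_{0.005} = 2.576.
Power = Φ(δ − 2.576) + Φ(−δ − 2.576) = Φ(0.869) + Φ(-6.021) = 0.8076 + 0.0000 = 0.8076.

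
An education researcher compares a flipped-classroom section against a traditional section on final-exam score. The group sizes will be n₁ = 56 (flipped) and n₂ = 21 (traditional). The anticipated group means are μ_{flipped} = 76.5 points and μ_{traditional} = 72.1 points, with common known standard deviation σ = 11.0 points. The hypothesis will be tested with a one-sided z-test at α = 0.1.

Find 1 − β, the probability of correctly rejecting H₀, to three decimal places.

Standardized effect: d = |μ_{flipped} − μ_{traditional}| / σ = |76.5 − 72.1| / 11.0 = 0.4000
Noncentrality parameter: δ = d / √(1/n₁ + 1/n₂) = 0.4000 / √(1/56 + 1/21) = 1.5632
One-sided α = 0.1 → critical value z_{0.1} = 1.282.
Power = P(Z > 1.282 − δ) = Φ(0.282) = 0.6109.

Power ≈ 0.611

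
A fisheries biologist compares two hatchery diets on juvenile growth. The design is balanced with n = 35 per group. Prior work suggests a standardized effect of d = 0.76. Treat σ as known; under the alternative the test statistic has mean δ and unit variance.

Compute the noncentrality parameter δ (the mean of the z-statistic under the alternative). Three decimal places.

The noncentrality parameter scales effect size by the design's sample-size factor: δ = d·√(n/2) = 0.76 × √(35/2) = 3.1793

δ ≈ 3.179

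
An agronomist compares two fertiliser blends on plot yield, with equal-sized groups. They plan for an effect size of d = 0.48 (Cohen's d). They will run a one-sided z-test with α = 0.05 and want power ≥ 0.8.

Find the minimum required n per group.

For power 0.8 need Φ(δ − z_{0.05}) = 0.8, so δ = z_{0.05} + z_{0.20} = 1.645 + 0.842 = 2.486.
δ = d·√(n/2) ⇒ n = 2(δ/d)² = 2 × (2.486 / 0.48)² = 53.67.
Rounding up, n = 54 per group.

n = 54 per group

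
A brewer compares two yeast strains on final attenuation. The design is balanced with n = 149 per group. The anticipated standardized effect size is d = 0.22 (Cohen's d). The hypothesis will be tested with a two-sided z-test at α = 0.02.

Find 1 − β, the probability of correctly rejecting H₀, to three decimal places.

Noncentrality parameter: δ = d·√(n/2) = 0.22 × √(149/2) = 1.8989
Two-sided α = 0.02 → critical value z_{0.01} = 2.326.
Power = Φ(δ − 2.326) + Φ(−δ − 2.326) = Φ(-0.427) + Φ(-4.225) = 0.3345 + 0.0000 = 0.3345.

Power ≈ 0.335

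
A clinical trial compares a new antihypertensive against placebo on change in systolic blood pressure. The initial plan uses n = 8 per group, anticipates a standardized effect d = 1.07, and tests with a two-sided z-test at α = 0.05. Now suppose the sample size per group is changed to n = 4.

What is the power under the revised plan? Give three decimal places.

With n = 4 per group: δ = d·√(n/2) = 1.07 × √(4/2) = 1.5132. Critical value z_{0.025} = 1.960.
Revised power = Φ(δ − 1.960) + Φ(−δ − 1.960) = Φ(-0.447) + Φ(-3.473) = 0.3275 + 0.0003 = 0.3278.

Power ≈ 0.328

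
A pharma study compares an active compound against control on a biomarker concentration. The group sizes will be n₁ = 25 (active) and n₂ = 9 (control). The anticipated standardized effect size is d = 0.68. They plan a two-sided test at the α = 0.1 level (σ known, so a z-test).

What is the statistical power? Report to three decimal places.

Power ≈ 0.542

Noncentrality parameter: δ = d / √(1/n₁ + 1/n₂) = 0.68 / √(1/25 + 1/9) = 1.7493
Two-sided α = 0.1 → critical value z_{0.05} = 1.645.
Power = Φ(δ − 1.645) + Φ(−δ − 1.645) = Φ(0.104) + Φ(-3.394) = 0.5416 + 0.0003 = 0.5419.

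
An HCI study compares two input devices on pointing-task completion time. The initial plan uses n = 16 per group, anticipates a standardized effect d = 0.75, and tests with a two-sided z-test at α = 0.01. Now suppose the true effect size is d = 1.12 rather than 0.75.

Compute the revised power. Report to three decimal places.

With d = 1.12: δ = d·√(n/2) = 1.12 × √(16/2) = 3.1678. Critical value z_{0.005} = 2.576.
Revised power = Φ(δ − 2.576) + Φ(−δ − 2.576) = Φ(0.592) + Φ(-5.744) = 0.7231 + 0.0000 = 0.7231.

Power ≈ 0.723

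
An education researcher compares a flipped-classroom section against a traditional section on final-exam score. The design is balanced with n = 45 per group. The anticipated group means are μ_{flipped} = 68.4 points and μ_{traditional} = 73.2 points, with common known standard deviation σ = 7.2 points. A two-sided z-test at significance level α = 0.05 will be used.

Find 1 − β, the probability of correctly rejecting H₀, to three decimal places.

Power ≈ 0.885

Standardized effect: d = |μ_{flipped} − μ_{traditional}| / σ = |68.4 − 73.2| / 7.2 = 0.6667
Noncentrality parameter: δ = d·√(n/2) = 0.6667 × √(45/2) = 3.1623
Two-sided α = 0.05 → critical value z_{0.025} = 1.960.
Power = Φ(δ − 1.960) + Φ(−δ − 1.960) = Φ(1.202) + Φ(-5.122) = 0.8854 + 0.0000 = 0.8854.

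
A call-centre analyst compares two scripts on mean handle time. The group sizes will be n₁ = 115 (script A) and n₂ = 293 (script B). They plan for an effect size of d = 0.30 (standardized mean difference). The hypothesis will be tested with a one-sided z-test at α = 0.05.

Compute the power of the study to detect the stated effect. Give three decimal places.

Noncentrality parameter: δ = d / √(1/n₁ + 1/n₂) = 0.30 / √(1/115 + 1/293) = 2.7263
One-sided α = 0.05 → critical value z_{0.05} = 1.645.
Power = P(Z > 1.645 − δ) = Φ(1.081) = 0.8603.

Power ≈ 0.860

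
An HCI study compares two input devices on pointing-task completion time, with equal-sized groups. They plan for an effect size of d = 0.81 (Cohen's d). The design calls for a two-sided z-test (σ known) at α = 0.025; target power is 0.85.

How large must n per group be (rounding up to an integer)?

n = 33 per group

For power 0.85 need Φ(δ − z_{0.0125}) = 0.85, so δ = z_{0.0125} + z_{0.15} = 2.241 + 1.036 = 3.278.
(Ignoring the negligible lower-tail rejection probability gives the usual closed-form inversion.)
δ = d·√(n/2) ⇒ n = 2(δ/d)² = 2 × (3.278 / 0.81)² = 32.75.
Rounding up, n = 33 per group.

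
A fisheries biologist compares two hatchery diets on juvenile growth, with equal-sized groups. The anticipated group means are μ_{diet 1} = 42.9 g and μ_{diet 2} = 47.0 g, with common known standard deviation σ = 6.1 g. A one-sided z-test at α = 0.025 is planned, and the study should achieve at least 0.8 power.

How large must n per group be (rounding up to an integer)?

Standardized effect: d = |μ_{diet 1} − μ_{diet 2}| / σ = |42.9 − 47.0| / 6.1 = 0.6721
Set Φ(δ − 1.960) = 0.8; then δ − 1.960 = Φ⁻¹(0.8) = 0.842, giving δ = 2.802.
δ = d·√(n/2) ⇒ n = 2(δ/d)² = 2 × (2.802 / 0.6721)² = 34.75.
Round up to the next whole unit.

n = 35 per group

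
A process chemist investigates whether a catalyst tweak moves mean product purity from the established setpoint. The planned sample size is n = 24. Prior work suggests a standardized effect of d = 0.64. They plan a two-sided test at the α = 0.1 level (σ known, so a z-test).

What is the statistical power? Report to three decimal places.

Power ≈ 0.932

Noncentrality parameter: δ = d·√n = 0.64 × √24 = 3.1353
Critical value for a two-sided test at α = 0.1: z_{α/2} = 1.645.
Power = Φ(δ − 1.645) + Φ(−δ − 1.645) = Φ(1.490) + Φ(-4.780) = 0.9320 + 0.0000 = 0.9320.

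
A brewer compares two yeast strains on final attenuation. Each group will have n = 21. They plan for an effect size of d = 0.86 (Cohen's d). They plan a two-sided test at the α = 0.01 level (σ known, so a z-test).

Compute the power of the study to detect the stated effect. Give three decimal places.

Noncentrality parameter: δ = d·√(n/2) = 0.86 × √(21/2) = 2.7867
Two-sided α = 0.01 → critical value z_{0.005} = 2.576.
Power = Φ(δ − 2.576) + Φ(−δ − 2.576) = Φ(0.211) + Φ(-5.363) = 0.5835 + 0.0000 = 0.5835.

Power ≈ 0.584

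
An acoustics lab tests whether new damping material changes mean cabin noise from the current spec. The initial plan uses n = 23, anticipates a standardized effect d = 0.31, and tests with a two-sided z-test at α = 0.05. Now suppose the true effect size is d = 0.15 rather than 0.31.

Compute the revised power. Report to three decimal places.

With d = 0.15: δ = d·√n = 0.15 × √23 = 0.7194. Critical value z_{0.025} = 1.960.
Revised power = Φ(δ − 1.960) + Φ(−δ − 1.960) = Φ(-1.241) + Φ(-2.679) = 0.1074 + 0.0037 = 0.1111.

Power ≈ 0.111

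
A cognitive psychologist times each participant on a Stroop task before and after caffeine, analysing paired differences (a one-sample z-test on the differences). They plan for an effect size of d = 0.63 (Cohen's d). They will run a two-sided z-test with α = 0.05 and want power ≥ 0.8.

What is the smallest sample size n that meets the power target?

For power 0.8 need Φ(δ − z_{0.025}) = 0.8, so δ = z_{0.025} + z_{0.20} = 1.960 + 0.842 = 2.802.
(Ignoring the negligible lower-tail rejection probability gives the usual closed-form inversion.)
δ = d·√n ⇒ n = (δ/d)² = (2.802 / 0.63)² = 19.78.
Rounding up, n = 20.

n = 20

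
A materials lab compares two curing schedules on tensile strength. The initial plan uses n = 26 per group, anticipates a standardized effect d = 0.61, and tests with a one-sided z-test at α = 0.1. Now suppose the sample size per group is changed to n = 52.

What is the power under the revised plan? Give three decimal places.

With n = 52 per group: δ = d·√(n/2) = 0.61 × √(52/2) = 3.1104. Critical value z_{0.1} = 1.282.
Revised power = P(Z > 1.282 − δ) = Φ(1.829) = 0.9663.

Power ≈ 0.966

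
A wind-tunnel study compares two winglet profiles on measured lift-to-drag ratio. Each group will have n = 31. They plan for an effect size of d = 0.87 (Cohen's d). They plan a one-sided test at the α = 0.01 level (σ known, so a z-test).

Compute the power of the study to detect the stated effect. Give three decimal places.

Power ≈ 0.864

Noncentrality parameter: δ = d·√(n/2) = 0.87 × √(31/2) = 3.4252
Critical value for a one-sided test at α = 0.01: z_α = 2.326.
Power = Φ(δ − 2.326) = Φ(1.099) = 0.8641.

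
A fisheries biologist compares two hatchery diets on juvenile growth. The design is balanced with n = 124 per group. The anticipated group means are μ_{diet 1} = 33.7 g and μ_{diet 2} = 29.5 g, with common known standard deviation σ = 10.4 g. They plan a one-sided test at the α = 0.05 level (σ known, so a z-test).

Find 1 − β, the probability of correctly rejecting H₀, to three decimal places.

Power ≈ 0.938

Standardized effect: d = |μ_{diet 1} − μ_{diet 2}| / σ = |33.7 − 29.5| / 10.4 = 0.4038
Noncentrality parameter: δ = d·√(n/2) = 0.4038 × √(124/2) = 3.1799
Critical value for a one-sided test at α = 0.05: z_α = 1.645.
Power = Φ(δ − 1.645) = Φ(1.535) = 0.9376.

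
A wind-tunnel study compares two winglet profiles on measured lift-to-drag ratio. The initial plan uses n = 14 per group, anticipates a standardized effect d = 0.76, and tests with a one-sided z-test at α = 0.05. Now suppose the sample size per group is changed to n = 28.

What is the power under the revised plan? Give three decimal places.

Power ≈ 0.885

With n = 28 per group: δ = d·√(n/2) = 0.76 × √(28/2) = 2.8437. Critical value z_{0.05} = 1.645.
Revised power = P(Z > 1.645 − δ) = Φ(1.199) = 0.8847.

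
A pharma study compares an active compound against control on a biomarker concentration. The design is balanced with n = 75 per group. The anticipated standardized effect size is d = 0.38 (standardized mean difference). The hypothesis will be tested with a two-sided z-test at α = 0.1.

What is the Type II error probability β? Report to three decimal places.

β ≈ 0.248

Noncentrality parameter: δ = d·√(n/2) = 0.38 × √(75/2) = 2.3270
Two-sided α = 0.1 → critical value z_{0.05} = 1.645.
Power = Φ(δ − 1.645) + Φ(−δ − 1.645) = Φ(0.682) + Φ(-3.972) = 0.7524 + 0.0000 = 0.7525.
Type II error: β = 1 − power = 1 − 0.7525 = 0.2475.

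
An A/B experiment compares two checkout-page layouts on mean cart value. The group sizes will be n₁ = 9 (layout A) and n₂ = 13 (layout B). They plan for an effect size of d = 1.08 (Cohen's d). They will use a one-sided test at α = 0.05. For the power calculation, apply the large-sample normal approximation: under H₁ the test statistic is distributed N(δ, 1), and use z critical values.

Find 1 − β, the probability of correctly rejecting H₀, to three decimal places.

Power ≈ 0.801

Noncentrality parameter: δ = d / √(1/n₁ + 1/n₂) = 1.08 / √(1/9 + 1/13) = 2.4906
One-sided α = 0.05 → critical value z_{0.05} = 1.645.
Power = Φ(δ − 1.645) = Φ(0.846) = 0.8012.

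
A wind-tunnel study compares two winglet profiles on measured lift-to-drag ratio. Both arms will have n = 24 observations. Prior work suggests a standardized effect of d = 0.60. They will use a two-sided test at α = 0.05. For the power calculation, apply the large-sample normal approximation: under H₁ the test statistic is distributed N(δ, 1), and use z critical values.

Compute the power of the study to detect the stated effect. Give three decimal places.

Power ≈ 0.547

Noncentrality parameter: δ = d·√(n/2) = 0.60 × √(24/2) = 2.0785
Critical value for a two-sided test at α = 0.05: z_{α/2} = 1.960.
Power = Φ(δ − 1.960) + Φ(−δ − 1.960) = Φ(0.118) + Φ(-4.038) = 0.5472 + 0.0000 = 0.5472.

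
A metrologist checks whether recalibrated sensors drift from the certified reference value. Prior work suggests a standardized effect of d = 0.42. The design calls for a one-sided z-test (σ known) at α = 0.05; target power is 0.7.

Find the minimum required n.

Set Φ(δ − 1.645) = 0.7; then δ − 1.645 = Φ⁻¹(0.7) = 0.524, giving δ = 2.169.
δ = d·√n ⇒ n = (δ/d)² = (2.169 / 0.42)² = 26.68.
Round up to the next whole unit.

n = 27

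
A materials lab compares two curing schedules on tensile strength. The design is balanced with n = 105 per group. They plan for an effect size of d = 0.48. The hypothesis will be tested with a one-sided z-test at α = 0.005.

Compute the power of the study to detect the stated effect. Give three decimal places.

Noncentrality parameter: δ = d·√(n/2) = 0.48 × √(105/2) = 3.4779
Critical value for a one-sided test at α = 0.005: z_α = 2.576.
Power = Φ(δ − 2.576) = Φ(0.902) = 0.8165.

Power ≈ 0.816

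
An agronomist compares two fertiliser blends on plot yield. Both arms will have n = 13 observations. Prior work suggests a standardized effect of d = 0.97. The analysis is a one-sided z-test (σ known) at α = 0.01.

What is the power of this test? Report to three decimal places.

Noncentrality parameter: δ = d·√(n/2) = 0.97 × √(13/2) = 2.4730
Critical value for a one-sided test at α = 0.01: z_α = 2.326.
Power = Φ(δ − 2.326) = Φ(0.147) = 0.5583.

Power ≈ 0.558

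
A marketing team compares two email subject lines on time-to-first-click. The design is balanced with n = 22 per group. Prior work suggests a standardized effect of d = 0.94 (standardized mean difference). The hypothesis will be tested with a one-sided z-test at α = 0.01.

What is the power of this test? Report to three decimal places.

Power ≈ 0.786

Noncentrality parameter: δ = d·√(n/2) = 0.94 × √(22/2) = 3.1176
Critical value for a one-sided test at α = 0.01: z_α = 2.326.
Power = P(Z > 2.326 − δ) = Φ(0.791) = 0.7856.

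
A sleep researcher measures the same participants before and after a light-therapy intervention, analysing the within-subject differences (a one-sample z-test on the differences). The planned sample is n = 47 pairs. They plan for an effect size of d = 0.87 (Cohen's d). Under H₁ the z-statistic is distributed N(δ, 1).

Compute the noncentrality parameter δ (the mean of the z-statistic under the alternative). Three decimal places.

δ ≈ 5.964

δ = d·√n = 0.87 × √47 = 5.9644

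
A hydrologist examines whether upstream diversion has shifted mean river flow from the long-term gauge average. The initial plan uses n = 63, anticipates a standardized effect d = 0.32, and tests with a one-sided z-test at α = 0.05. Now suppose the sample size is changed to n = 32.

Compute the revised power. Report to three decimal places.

With n = 32: δ = d·√n = 0.32 × √32 = 1.8102. Critical value z_{0.05} = 1.645.
Revised power = P(Z > 1.645 − δ) = Φ(0.165) = 0.5657.

Power ≈ 0.566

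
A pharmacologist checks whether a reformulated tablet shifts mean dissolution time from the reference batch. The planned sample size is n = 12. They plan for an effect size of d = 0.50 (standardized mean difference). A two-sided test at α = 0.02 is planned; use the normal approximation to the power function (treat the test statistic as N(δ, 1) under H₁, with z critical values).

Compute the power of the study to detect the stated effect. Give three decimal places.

Power ≈ 0.276

Noncentrality parameter: δ = d·√n = 0.50 × √12 = 1.7321
Critical value for a two-sided test at α = 0.02: z_{α/2} = 2.326.
Power = Φ(δ − 2.326) + Φ(−δ − 2.326) = Φ(-0.594) + Φ(-4.058) = 0.2762 + 0.0000 = 0.2762.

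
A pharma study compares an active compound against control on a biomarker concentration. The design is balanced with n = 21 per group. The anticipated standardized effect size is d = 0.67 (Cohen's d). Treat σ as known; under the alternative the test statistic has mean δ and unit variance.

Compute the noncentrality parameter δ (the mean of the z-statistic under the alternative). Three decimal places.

δ = d·√(n/2) = 0.67 × √(21/2) = 2.1710

δ ≈ 2.171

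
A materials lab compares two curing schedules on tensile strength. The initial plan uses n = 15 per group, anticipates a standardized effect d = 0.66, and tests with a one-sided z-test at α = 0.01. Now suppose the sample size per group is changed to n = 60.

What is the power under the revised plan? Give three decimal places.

With n = 60 per group: δ = d·√(n/2) = 0.66 × √(60/2) = 3.6150. Critical value z_{0.01} = 2.326.
Revised power = Φ(δ − 2.326) = Φ(1.289) = 0.9012.

Power ≈ 0.901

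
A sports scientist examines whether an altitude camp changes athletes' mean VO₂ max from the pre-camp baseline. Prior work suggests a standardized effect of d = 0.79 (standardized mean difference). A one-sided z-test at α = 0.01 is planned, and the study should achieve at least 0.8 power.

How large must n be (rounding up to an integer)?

Set Φ(δ − 2.326) = 0.8; then δ − 2.326 = Φ⁻¹(0.8) = 0.842, giving δ = 3.168.
δ = d·√n ⇒ n = (δ/d)² = (3.168 / 0.79)² = 16.08.
Round up to the next whole unit.

n = 17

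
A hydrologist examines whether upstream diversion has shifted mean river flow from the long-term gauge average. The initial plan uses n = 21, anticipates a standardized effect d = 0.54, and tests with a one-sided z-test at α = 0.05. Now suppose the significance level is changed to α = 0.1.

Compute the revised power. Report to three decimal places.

δ = d·√n = 0.54 × √21 = 2.4746 (unchanged). New critical value: z_{0.1} = 1.282.
Revised power = Φ(δ − 1.282) = Φ(1.193) = 0.8836.

Power ≈ 0.884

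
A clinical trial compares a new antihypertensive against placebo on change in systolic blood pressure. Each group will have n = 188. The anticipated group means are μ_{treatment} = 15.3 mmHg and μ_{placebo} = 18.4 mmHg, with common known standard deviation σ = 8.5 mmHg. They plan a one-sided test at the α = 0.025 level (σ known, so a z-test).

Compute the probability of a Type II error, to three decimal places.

β ≈ 0.058

Standardized effect: d = |μ_{treatment} − μ_{placebo}| / σ = |15.3 − 18.4| / 8.5 = 0.3647
Noncentrality parameter: δ = d·√(n/2) = 0.3647 × √(188/2) = 3.5360
Critical value for a one-sided test at α = 0.025: z_α = 1.960.
Power = Φ(δ − 1.960) = Φ(1.576) = 0.9425.
Type II error: β = 1 − power = 1 − 0.9425 = 0.0575.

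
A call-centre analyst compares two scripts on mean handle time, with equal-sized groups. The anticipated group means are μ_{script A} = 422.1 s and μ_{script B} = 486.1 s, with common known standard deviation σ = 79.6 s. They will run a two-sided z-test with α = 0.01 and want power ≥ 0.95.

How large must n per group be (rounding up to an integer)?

n = 56 per group

Standardized effect: d = |μ_{script A} − μ_{script B}| / σ = |422.1 − 486.1| / 79.6 = 0.8040
Set Φ(δ − 2.576) = 0.95; then δ − 2.576 = Φ⁻¹(0.95) = 1.645, giving δ = 4.221.
(For δ > 0 the lower-tail rejection region contributes negligibly to power, so the one-term inversion is standard.)
δ = d·√(n/2) ⇒ n = 2(δ/d)² = 2 × (4.221 / 0.8040)² = 55.11.
Rounding up, n = 56 per group.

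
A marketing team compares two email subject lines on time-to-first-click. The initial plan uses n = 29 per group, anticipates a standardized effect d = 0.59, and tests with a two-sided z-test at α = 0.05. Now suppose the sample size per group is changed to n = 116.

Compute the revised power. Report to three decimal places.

Power ≈ 0.994

With n = 116 per group: δ = d·√(n/2) = 0.59 × √(116/2) = 4.4933. Critical value z_{0.025} = 1.960.
Revised power = Φ(δ − 1.960) + Φ(−δ − 1.960) = Φ(2.533) + Φ(-6.453) = 0.9944 + 0.0000 = 0.9944.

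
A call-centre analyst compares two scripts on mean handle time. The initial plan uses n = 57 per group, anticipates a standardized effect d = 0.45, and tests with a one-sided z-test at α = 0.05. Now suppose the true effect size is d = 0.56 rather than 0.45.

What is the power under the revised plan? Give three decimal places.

Power ≈ 0.911

With d = 0.56: δ = d·√(n/2) = 0.56 × √(57/2) = 2.9896. Critical value z_{0.05} = 1.645.
Revised power = Φ(δ − 1.645) = Φ(1.345) = 0.9106.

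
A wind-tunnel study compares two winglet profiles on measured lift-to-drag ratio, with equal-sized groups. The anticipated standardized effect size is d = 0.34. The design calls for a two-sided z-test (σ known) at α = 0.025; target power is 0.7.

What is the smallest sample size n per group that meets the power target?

For power 0.7 need Φ(δ − z_{0.0125}) = 0.7, so δ = z_{0.0125} + z_{0.30} = 2.241 + 0.524 = 2.766.
(The Φ(−δ − z_{α/2}) term is vanishingly small for δ > 0 and is dropped in the standard sample-size formula.)
δ = d·√(n/2) ⇒ n = 2(δ/d)² = 2 × (2.766 / 0.34)² = 132.35.
Round up to the next whole unit.

n = 133 per group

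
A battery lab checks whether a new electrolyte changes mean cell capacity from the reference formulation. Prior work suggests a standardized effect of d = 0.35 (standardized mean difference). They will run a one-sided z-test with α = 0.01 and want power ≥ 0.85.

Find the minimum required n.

n = 93

Set Φ(δ − 2.326) = 0.85; then δ − 2.326 = Φ⁻¹(0.85) = 1.036, giving δ = 3.363.
δ = d·√n ⇒ n = (δ/d)² = (3.363 / 0.35)² = 92.31.
Rounding up, n = 93.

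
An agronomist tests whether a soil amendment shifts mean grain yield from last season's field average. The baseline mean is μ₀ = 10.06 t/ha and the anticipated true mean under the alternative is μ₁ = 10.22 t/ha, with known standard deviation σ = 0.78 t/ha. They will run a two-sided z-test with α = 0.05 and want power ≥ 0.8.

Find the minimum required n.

n = 187

Standardized effect: d = |μ₁ − μ₀| / σ = |10.22 − 10.06| / 0.78 = 0.2051
For power 0.8 need Φ(δ − z_{0.025}) = 0.8, so δ = z_{0.025} + z_{0.20} = 1.960 + 0.842 = 2.802.
(For δ > 0 the lower-tail rejection region contributes negligibly to power, so the one-term inversion is standard.)
δ = d·√n ⇒ n = (δ/d)² = (2.802 / 0.2051)² = 186.53.
Round up to the next whole unit.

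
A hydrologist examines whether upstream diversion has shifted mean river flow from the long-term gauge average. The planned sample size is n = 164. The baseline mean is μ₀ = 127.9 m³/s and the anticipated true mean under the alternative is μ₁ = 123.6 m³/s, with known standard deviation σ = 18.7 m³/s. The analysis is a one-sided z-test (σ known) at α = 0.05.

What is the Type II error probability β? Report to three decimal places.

β ≈ 0.097

Standardized effect: d = |μ₁ − μ₀| / σ = |123.6 − 127.9| / 18.7 = 0.2299
Noncentrality parameter: δ = d·√n = 0.2299 × √164 = 2.9448
One-sided α = 0.05 → critical value z_{0.05} = 1.645.
Power = P(Z > 1.645 − δ) = Φ(1.300) = 0.9032.
Type II error: β = 1 − power = 1 − 0.9032 = 0.0968.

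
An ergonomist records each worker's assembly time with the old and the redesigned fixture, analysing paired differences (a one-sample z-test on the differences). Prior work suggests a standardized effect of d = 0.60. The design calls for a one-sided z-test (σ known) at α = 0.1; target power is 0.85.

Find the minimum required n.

Set Φ(δ − 1.282) = 0.85; then δ − 1.282 = Φ⁻¹(0.85) = 1.036, giving δ = 2.318.
δ = d·√n ⇒ n = (δ/d)² = (2.318 / 0.60)² = 14.93.
Round up to the next whole unit.

n = 15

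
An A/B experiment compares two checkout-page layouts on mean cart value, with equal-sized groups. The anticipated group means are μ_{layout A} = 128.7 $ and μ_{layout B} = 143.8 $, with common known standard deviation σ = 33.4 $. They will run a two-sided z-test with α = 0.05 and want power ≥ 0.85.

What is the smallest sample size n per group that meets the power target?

n = 88 per group

Standardized effect: d = |μ_{layout A} − μ_{layout B}| / σ = |128.7 − 143.8| / 33.4 = 0.4521
Set Φ(δ − 1.960) = 0.85; then δ − 1.960 = Φ⁻¹(0.85) = 1.036, giving δ = 2.996.
(Ignoring the negligible lower-tail rejection probability gives the usual closed-form inversion.)
δ = d·√(n/2) ⇒ n = 2(δ/d)² = 2 × (2.996 / 0.4521)² = 87.86.
Rounding up, n = 88 per group.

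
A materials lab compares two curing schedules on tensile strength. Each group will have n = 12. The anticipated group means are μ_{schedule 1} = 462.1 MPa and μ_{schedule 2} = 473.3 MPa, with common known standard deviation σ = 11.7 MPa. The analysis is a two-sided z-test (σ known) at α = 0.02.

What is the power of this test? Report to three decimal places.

Standardized effect: d = |μ_{schedule 1} − μ_{schedule 2}| / σ = |462.1 − 473.3| / 11.7 = 0.9573
Noncentrality parameter: δ = d·√(n/2) = 0.9573 × √(12/2) = 2.3448
Critical value for a two-sided test at α = 0.02: z_{α/2} = 2.326.
Power = Φ(δ − 2.326) + Φ(−δ − 2.326) = Φ(0.018) + Φ(-4.671) = 0.5074 + 0.0000 = 0.5074.

Power ≈ 0.507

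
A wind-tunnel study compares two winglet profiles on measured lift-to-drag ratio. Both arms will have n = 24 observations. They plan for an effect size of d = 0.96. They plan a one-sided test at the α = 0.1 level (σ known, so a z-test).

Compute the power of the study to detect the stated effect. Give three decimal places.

Noncentrality parameter: δ = d·√(n/2) = 0.96 × √(24/2) = 3.3255
One-sided α = 0.1 → critical value z_{0.1} = 1.282.
Power = Φ(δ − 1.282) = Φ(2.044) = 0.9795.

Power ≈ 0.980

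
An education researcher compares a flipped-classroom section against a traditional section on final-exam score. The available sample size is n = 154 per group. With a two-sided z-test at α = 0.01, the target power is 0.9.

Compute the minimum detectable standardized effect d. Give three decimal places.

d ≈ 0.440

Need Φ(δ − 2.576) = 0.9, so δ = 2.576 + 1.282 = 3.857.
(The second rejection-region term Φ(−δ − z_{α/2}) is negligible and dropped.)
δ = d·√(n/2) ⇒ d = δ/√(n/2) = 3.857/√(154/2) = 0.4396.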